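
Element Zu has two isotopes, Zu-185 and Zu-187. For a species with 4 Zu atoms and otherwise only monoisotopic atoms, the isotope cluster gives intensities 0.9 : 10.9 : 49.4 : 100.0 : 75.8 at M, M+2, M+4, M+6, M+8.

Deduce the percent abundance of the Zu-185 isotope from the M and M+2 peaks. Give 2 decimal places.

Let p = fractional abundance of Zu-185. I(M+2)/I(M) = [C(4,1)·p^3·(1−p)] / p^4 = 4·(1−p)/p = 10.9/0.9 = 12.1111
(1−p)/p = 12.1111/4 = 3.0278  ⇒  p = 1/(1 + 3.0278) = 0.2483
Zu-185: 24.83%, Zu-187: 75.17%.

24.83%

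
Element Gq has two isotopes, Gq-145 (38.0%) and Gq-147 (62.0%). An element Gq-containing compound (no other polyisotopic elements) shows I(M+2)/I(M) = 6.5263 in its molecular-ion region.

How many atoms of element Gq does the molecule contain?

4

The M+2/M ratio from n Gq atoms is n · q/p = n · 0.620/0.380.
n = 6.5263 × 0.380/0.620 = 4.00 ≈ 4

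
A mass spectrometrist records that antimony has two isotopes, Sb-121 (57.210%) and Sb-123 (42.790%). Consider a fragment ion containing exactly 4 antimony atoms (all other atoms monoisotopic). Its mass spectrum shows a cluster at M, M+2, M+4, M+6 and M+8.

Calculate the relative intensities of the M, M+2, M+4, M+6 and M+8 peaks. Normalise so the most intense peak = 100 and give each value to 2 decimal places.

Each Sb atom is independently Sb-121 (p = 0.57210) or Sb-123 (q = 0.42790); the cluster is the binomial expansion (p + q)^4.
P(M) = 0.57210^4 = 0.107124
P(M+2) = 4 × 0.57210^3 × 0.42790^1 = 0.320493
P(M+4) = 6 × 0.57210^2 × 0.42790^2 = 0.359567
P(M+6) = 4 × 0.57210^1 × 0.42790^3 = 0.179291
P(M+8) = 0.42790^4 = 0.033525
The M+4 peak is largest (0.359567); scaling to 100 gives 29.79 : 89.13 : 100.00 : 49.86 : 9.32.

29.79 : 89.13 : 100.00 : 49.86 : 9.32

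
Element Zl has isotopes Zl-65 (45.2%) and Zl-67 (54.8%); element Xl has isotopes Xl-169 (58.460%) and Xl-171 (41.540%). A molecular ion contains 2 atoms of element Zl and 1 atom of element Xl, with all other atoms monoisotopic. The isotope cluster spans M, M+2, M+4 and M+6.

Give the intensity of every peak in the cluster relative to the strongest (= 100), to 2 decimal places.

Element Zl pattern (n=2): 0.204304 : 0.495392 : 0.300304
Element Xl pattern (n=1): 0.5846 : 0.4154
Convolve the two distributions (both contribute in 2-u steps):
  M: 0.204304×0.5846 = 0.119436
  M+2: 0.204304×0.4154 + 0.495392×0.5846 = 0.374474
  M+4: 0.495392×0.4154 + 0.300304×0.5846 = 0.381344
  M+6: 0.300304×0.4154 = 0.124746
Scale to base peak (0.381344) = 100: 31.32 : 98.20 : 100.00 : 32.71

31.32 : 98.20 : 100.00 : 32.71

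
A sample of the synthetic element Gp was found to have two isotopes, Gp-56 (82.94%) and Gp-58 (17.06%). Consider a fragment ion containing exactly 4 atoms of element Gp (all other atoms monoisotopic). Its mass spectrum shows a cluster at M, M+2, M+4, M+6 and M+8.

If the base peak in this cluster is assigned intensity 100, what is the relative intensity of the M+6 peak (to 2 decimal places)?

3.48

Term probabilities: M 0.4732, M+2 0.3893, M+4 0.1201, M+6 0.0165, M+8 0.0008. Base peak = M.
P(M) = C(4,0) × 0.8294^4 × 0.1706^0 = 1 × 0.47321241 × 1.0000 = 0.473212 (base)
P(M+6) = C(4,3) × 0.8294^1 × 0.1706^3 = 4 × 0.8294 × 0.0049652 = 0.016473
Relative intensity = 0.016473 / 0.473212 × 100 = 3.48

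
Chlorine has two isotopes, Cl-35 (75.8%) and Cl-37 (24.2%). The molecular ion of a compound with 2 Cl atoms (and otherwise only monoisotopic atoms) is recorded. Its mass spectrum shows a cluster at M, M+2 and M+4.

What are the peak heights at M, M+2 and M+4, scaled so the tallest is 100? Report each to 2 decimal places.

The 2 Cl atoms are independent, so intensities follow the terms of (0.758 + 0.242)^2.
P(M) = 0.758^2 = 0.574564
P(M+2) = 2 × 0.758^1 × 0.242^1 = 0.366872
P(M+4) = 0.242^2 = 0.058564
The M peak is largest (0.574564); scaling to 100 gives 100.00 : 63.85 : 10.19.

100.00 : 63.85 : 10.19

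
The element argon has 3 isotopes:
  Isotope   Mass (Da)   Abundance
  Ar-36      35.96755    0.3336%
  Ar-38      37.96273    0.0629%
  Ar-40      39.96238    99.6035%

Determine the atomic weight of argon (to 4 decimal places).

Ar = Σ fᵢ·mᵢ = 0.003336 × 35.96755 + 0.000629 × 37.96273 + 0.996035 × 39.96238
= 0.119988 + 0.023879 + 39.803929 = 39.947796 Da

39.9478 Da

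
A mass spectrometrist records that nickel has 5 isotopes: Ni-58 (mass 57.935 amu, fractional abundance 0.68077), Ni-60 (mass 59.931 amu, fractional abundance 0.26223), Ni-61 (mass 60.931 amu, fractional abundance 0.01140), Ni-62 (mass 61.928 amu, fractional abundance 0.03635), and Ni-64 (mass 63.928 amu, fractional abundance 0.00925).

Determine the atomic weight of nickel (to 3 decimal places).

58.693 amu

Ar = Σ fᵢ·mᵢ = 0.68077 × 57.935 + 0.26223 × 59.931 + 0.01140 × 60.931 + 0.03635 × 61.928 + 0.00925 × 63.928
= 39.4404 + 15.7157 + 0.6946 + 2.2511 + 0.5913 = 58.6931 amu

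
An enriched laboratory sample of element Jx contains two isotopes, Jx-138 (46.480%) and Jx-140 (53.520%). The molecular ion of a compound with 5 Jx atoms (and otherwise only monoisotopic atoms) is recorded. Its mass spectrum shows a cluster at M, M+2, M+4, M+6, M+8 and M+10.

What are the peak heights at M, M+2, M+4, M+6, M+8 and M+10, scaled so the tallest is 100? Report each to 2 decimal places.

Expanding (0.46480 + 0.53520)^5:
P(M) = 0.46480^5 = 0.021694
P(M+2) = 5 × 0.46480^4 × 0.53520^1 = 0.124897
P(M+4) = 10 × 0.46480^3 × 0.53520^2 = 0.287628
P(M+6) = 10 × 0.46480^2 × 0.53520^3 = 0.331193
P(M+8) = 5 × 0.46480^1 × 0.53520^4 = 0.190678
P(M+10) = 0.53520^5 = 0.043912
The M+6 peak is largest (0.331193); scaling to 100 gives 6.55 : 37.71 : 86.85 : 100.00 : 57.57 : 13.26.

6.55 : 37.71 : 86.85 : 100.00 : 57.57 : 13.26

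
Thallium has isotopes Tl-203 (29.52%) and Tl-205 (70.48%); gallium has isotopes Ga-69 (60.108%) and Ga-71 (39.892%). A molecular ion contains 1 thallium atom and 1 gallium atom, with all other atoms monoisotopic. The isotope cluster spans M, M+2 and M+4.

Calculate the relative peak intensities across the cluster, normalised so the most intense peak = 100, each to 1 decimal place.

Thallium pattern (n=1): 0.2952 : 0.7048
Gallium pattern (n=1): 0.60108 : 0.39892
Convolve the two distributions (both contribute in 2-u steps):
  M: 0.2952×0.60108 = 0.177439
  M+2: 0.2952×0.39892 + 0.7048×0.60108 = 0.541402
  M+4: 0.7048×0.39892 = 0.281159
Scale to base peak (0.541402) = 100: 32.8 : 100.0 : 51.9

32.8 : 100.0 : 51.9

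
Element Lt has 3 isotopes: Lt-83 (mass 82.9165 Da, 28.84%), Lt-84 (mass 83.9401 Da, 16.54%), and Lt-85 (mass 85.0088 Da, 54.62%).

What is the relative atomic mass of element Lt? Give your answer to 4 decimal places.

The abundance-weighted mean is 0.2884 × 82.9165 + 0.1654 × 83.9401 + 0.5462 × 85.0088
= 23.91312 + 13.88369 + 46.43181 = 84.22862 Da

84.2286 Da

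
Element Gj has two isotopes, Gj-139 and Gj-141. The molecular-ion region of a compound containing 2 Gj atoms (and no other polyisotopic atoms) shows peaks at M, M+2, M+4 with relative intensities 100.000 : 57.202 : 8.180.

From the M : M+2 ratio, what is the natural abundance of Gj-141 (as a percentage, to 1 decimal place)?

If p is the fraction of Gj that is Gj-139, then I(M+2)/I(M) = [C(2,1)·p^1·(1−p)] / p^2 = 2·(1−p)/p = 57.202/100.000 = 0.5720
(1−p)/p = 0.5720/2 = 0.2860  ⇒  p = 1/(1 + 0.2860) = 0.7776
Gj-139: 77.8%, Gj-141: 22.2%.

22.2%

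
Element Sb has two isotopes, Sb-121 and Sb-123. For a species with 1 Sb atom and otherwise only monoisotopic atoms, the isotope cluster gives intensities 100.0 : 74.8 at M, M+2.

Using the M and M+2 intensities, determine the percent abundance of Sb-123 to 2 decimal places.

42.79%

If p is the fraction of Sb that is Sb-121, then I(M+2)/I(M) = [C(1,1)·p^0·(1−p)] / p^1 = 1·(1−p)/p = 74.8/100.0 = 0.7480
(1−p)/p = 0.7480/1 = 0.7480  ⇒  p = 1/(1 + 0.7480) = 0.5721
Sb-121: 57.21%, Sb-123: 42.79%.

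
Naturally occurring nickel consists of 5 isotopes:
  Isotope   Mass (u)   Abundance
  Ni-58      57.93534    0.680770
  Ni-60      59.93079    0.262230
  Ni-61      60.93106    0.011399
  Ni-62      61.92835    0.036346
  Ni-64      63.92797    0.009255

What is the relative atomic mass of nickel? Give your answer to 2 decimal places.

58.69 u

Ar = Σ fᵢ·mᵢ = 0.680770 × 57.93534 + 0.262230 × 59.93079 + 0.011399 × 60.93106 + 0.036346 × 61.92835 + 0.009255 × 63.92797
= 39.440641 + 15.715651 + 0.694553 + 2.250848 + 0.591653 = 58.693346 u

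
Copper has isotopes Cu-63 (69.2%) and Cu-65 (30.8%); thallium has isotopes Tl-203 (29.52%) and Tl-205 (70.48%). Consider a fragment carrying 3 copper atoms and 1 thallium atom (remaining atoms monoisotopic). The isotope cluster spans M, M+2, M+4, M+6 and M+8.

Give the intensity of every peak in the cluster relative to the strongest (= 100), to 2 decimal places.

Copper pattern (n=3): 0.33137389 : 0.44247034 : 0.19693766 : 0.02921811
Thallium pattern (n=1): 0.2952 : 0.7048
Convolve the two distributions (both contribute in 2-u steps):
  M: 0.33137389×0.2952 = 0.097822
  M+2: 0.33137389×0.7048 + 0.44247034×0.2952 = 0.364170
  M+4: 0.44247034×0.7048 + 0.19693766×0.2952 = 0.369989
  M+6: 0.19693766×0.7048 + 0.02921811×0.2952 = 0.147427
  M+8: 0.02921811×0.7048 = 0.020593
Scale to base peak (0.369989) = 100: 26.44 : 98.43 : 100.00 : 39.85 : 5.57

26.44 : 98.43 : 100.00 : 39.85 : 5.57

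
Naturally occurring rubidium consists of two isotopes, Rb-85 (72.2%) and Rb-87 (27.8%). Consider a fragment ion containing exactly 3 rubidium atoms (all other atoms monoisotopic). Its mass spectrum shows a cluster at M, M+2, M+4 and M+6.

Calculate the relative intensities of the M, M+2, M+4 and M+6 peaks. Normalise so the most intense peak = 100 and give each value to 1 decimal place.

The 3 Rb atoms are independent, so intensities follow the terms of (0.722 + 0.278)^3.
P(M) = 0.722^3 = 0.376367
P(M+2) = 3 × 0.722^2 × 0.278^1 = 0.434751
P(M+4) = 3 × 0.722^1 × 0.278^2 = 0.167397
P(M+6) = 0.278^3 = 0.021485
The M+2 peak is largest (0.434751); scaling to 100 gives 86.6 : 100.0 : 38.5 : 4.9.

86.6 : 100.0 : 38.5 : 4.9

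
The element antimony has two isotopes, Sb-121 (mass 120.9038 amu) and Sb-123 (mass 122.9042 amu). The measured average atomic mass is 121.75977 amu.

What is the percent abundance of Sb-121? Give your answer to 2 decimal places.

Writing the weighted mean with unknown fraction x of Sb-121:
120.9038·x + 122.9042·(1 − x) = 121.75977
(120.9038 − 122.9042)·x = 121.75977 − 122.9042
x = -1.14443 / -2.0004 = 0.57210 → 57.21% Sb-121, 42.79% Sb-123.

57.21%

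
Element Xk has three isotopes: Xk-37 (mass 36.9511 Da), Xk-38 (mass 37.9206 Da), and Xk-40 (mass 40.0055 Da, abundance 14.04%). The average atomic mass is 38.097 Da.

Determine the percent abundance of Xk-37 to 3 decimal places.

The remaining 85.96% is split between Xk-37 (fraction x) and Xk-38 (fraction 0.8596 − x).
Substituting: 36.9511x + 37.9206(0.8596 − x) = 32.4802278
(36.9511 − 37.9206)x = -0.11631996  ⇒  x = 0.11998, y = 0.73962
Xk-37: 11.998%, Xk-38: 73.962%.

11.998%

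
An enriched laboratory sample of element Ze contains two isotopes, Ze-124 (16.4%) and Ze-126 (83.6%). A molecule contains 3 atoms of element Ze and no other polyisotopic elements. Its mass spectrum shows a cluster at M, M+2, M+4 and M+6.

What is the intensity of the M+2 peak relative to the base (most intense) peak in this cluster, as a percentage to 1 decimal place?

Binomial terms of (0.164 + 0.836)^3: M 0.0044, M+2 0.0675, M+4 0.3439, M+6 0.5843 → M+6 is the base peak.
P(M+6) = C(3,3) × 0.164^0 × 0.836^3 = 1 × 1.0000 × 0.58427706 = 0.584277 (base)
P(M+2) = C(3,1) × 0.164^2 × 0.836^1 = 3 × 0.026896 × 0.8360 = 0.067455
Relative intensity = 0.067455 / 0.584277 × 100 = 11.5

11.5%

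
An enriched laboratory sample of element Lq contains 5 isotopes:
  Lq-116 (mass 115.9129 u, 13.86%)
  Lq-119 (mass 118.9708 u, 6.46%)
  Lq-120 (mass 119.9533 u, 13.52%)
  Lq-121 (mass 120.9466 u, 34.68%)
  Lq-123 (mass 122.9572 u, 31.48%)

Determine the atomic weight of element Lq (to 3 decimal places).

120.620 u

The abundance-weighted mean is 0.1386 × 115.9129 + 0.0646 × 118.9708 + 0.1352 × 119.9533 + 0.3468 × 120.9466 + 0.3148 × 122.9572
= 16.06553 + 7.68551 + 16.21769 + 41.94428 + 38.70693 = 120.61994 u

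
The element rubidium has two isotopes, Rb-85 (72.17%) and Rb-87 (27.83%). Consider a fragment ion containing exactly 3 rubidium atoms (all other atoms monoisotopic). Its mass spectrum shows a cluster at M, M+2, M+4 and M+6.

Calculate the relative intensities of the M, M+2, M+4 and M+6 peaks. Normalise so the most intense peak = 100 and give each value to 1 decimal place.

The 3 Rb atoms are independent, so intensities follow the terms of (0.7217 + 0.2783)^3.
P(M) = 0.7217^3 = 0.375898
P(M+2) = 3 × 0.7217^2 × 0.2783^1 = 0.434858
P(M+4) = 3 × 0.7217^1 × 0.2783^2 = 0.167689
P(M+6) = 0.2783^3 = 0.021555
The M+2 peak is largest (0.434858); scaling to 100 gives 86.4 : 100.0 : 38.6 : 5.0.

86.4 : 100.0 : 38.6 : 5.0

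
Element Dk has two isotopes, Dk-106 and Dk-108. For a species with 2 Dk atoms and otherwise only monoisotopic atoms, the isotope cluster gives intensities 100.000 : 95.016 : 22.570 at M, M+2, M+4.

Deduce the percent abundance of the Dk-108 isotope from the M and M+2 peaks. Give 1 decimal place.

32.2%

If p is the fraction of Dk that is Dk-106, then I(M+2)/I(M) = [C(2,1)·p^1·(1−p)] / p^2 = 2·(1−p)/p = 95.016/100.000 = 0.9502
(1−p)/p = 0.9502/2 = 0.4751  ⇒  p = 1/(1 + 0.4751) = 0.6779
Dk-106: 67.8%, Dk-108: 32.2%.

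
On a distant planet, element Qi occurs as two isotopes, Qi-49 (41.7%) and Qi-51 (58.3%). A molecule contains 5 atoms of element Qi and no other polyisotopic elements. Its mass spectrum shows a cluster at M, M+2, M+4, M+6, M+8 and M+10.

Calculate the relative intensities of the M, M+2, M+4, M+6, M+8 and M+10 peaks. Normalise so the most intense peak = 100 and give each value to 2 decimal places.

3.66 : 25.58 : 71.53 : 100.00 : 69.90 : 19.55

The 5 Qi atoms are independent, so intensities follow the terms of (0.417 + 0.583)^5.
P(M) = 0.417^5 = 0.012609
P(M+2) = 5 × 0.417^4 × 0.583^1 = 0.088142
P(M+4) = 10 × 0.417^3 × 0.583^2 = 0.246459
P(M+6) = 10 × 0.417^2 × 0.583^3 = 0.344570
P(M+8) = 5 × 0.417^1 × 0.583^4 = 0.240869
P(M+10) = 0.583^5 = 0.067351
The M+6 peak is largest (0.344570); scaling to 100 gives 3.66 : 25.58 : 71.53 : 100.00 : 69.90 : 19.55.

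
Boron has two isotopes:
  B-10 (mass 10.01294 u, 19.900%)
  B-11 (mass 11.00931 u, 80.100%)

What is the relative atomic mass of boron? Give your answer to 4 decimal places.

Average mass = Σ (abundance × isotope mass) = 0.19900 × 10.01294 + 0.80100 × 11.00931
= 1.992575 + 8.818457 = 10.811032 u

10.8110 u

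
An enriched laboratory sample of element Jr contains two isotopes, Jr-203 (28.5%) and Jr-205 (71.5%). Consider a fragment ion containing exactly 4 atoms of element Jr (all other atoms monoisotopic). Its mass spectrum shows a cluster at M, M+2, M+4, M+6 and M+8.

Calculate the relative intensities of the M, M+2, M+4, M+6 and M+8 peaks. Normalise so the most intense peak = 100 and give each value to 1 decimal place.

1.6 : 15.9 : 59.8 : 100.0 : 62.7

Expanding (0.285 + 0.715)^4:
P(M) = 0.285^4 = 0.006598
P(M+2) = 4 × 0.285^3 × 0.715^1 = 0.066206
P(M+4) = 6 × 0.285^2 × 0.715^2 = 0.249146
P(M+6) = 4 × 0.285^1 × 0.715^3 = 0.416699
P(M+8) = 0.715^4 = 0.261351
The M+6 peak is largest (0.416699); scaling to 100 gives 1.6 : 15.9 : 59.8 : 100.0 : 62.7.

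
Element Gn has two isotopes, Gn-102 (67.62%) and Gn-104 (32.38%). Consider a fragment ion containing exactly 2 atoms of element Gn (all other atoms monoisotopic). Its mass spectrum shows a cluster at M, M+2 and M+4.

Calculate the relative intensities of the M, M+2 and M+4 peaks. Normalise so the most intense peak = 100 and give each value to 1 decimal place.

Each Gn atom is independently Gn-102 (p = 0.6762) or Gn-104 (q = 0.3238); the cluster is the binomial expansion (p + q)^2.
P(M) = 0.6762^2 = 0.457246
P(M+2) = 2 × 0.6762^1 × 0.3238^1 = 0.437907
P(M+4) = 0.3238^2 = 0.104846
The M peak is largest (0.457246); scaling to 100 gives 100.0 : 95.8 : 22.9.

100.0 : 95.8 : 22.9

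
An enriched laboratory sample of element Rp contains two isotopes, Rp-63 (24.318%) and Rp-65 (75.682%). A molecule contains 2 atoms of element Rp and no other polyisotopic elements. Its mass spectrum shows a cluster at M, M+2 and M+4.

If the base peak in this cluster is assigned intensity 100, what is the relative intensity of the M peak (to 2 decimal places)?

Binomial terms of (0.24318 + 0.75682)^2: M 0.0591, M+2 0.3681, M+4 0.5728 → M+4 is the base peak.
P(M+4) = C(2,2) × 0.24318^0 × 0.75682^2 = 1 × 1.0000 × 0.57277651 = 0.572777 (base)
P(M) = C(2,0) × 0.24318^2 × 0.75682^0 = 1 × 0.05913651 × 1.0000 = 0.059137
Relative intensity = 0.059137 / 0.572777 × 100 = 10.32

10.32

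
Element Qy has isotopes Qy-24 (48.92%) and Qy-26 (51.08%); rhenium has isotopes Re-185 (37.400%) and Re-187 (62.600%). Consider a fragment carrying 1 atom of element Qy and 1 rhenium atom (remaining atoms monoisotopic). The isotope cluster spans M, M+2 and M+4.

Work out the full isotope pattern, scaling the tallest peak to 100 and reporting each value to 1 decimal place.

Element Qy pattern (n=1): 0.4892 : 0.5108
Rhenium pattern (n=1): 0.3740 : 0.6260
Convolve the two distributions (both contribute in 2-u steps):
  M: 0.4892×0.3740 = 0.182961
  M+2: 0.4892×0.6260 + 0.5108×0.3740 = 0.497278
  M+4: 0.5108×0.6260 = 0.319761
Scale to base peak (0.497278) = 100: 36.8 : 100.0 : 64.3

36.8 : 100.0 : 64.3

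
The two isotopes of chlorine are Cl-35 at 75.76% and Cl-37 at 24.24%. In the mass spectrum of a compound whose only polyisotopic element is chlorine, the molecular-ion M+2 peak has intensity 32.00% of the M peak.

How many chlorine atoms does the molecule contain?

For n independent Cl atoms, I(M+2)/I(M) = n · (abundance Cl-37) / (abundance Cl-35) = n · 0.2424/0.7576.
n = 0.3200 × 0.7576/0.2424 = 1.00 ≈ 1

1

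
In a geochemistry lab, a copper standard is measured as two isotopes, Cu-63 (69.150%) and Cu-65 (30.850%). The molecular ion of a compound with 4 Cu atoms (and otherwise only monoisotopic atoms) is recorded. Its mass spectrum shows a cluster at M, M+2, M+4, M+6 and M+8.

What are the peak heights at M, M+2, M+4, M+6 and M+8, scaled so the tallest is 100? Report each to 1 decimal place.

The 4 Cu atoms are independent, so intensities follow the terms of (0.69150 + 0.30850)^4.
P(M) = 0.69150^4 = 0.228649
P(M+2) = 4 × 0.69150^3 × 0.30850^1 = 0.408030
P(M+4) = 6 × 0.69150^2 × 0.30850^2 = 0.273052
P(M+6) = 4 × 0.69150^1 × 0.30850^3 = 0.081212
P(M+8) = 0.30850^4 = 0.009058
The M+2 peak is largest (0.408030); scaling to 100 gives 56.0 : 100.0 : 66.9 : 19.9 : 2.2.

56.0 : 100.0 : 66.9 : 19.9 : 2.2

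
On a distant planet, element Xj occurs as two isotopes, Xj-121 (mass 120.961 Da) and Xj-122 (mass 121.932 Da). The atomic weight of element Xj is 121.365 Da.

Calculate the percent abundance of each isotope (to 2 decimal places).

With x = fraction of Xj-121 (so Xj-122 is 1 − x):
120.961·x + 121.932·(1 − x) = 121.365
(120.961 − 121.932)·x = 121.365 − 121.932
x = -0.567 / -0.971 = 0.58393 → 58.39% Xj-121, 41.61% Xj-122.

Xj-121: 58.39%, Xj-122: 41.61%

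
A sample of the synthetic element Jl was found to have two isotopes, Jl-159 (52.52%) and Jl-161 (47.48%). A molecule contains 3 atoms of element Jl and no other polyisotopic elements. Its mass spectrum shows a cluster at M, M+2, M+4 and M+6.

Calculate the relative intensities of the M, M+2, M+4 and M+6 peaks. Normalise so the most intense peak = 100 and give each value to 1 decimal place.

Each Jl atom is independently Jl-159 (p = 0.5252) or Jl-161 (q = 0.4748); the cluster is the binomial expansion (p + q)^3.
P(M) = 0.5252^3 = 0.144869
P(M+2) = 3 × 0.5252^2 × 0.4748^1 = 0.392899
P(M+4) = 3 × 0.5252^1 × 0.4748^2 = 0.355195
P(M+6) = 0.4748^3 = 0.107037
The M+2 peak is largest (0.392899); scaling to 100 gives 36.9 : 100.0 : 90.4 : 27.2.

36.9 : 100.0 : 90.4 : 27.2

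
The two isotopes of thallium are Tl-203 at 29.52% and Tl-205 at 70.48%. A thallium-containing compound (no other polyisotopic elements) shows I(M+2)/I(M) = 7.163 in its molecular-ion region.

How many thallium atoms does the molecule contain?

3

With n Tl atoms, P(M+2)/P(M) = C(n,1)·p^(n−1)q / p^n = n·q/p = n · 0.7048/0.2952.
n = 7.163 × 0.2952/0.7048 = 3.00 ≈ 3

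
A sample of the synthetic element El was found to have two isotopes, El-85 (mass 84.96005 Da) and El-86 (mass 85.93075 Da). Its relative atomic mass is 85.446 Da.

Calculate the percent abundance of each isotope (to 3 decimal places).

El-85: 49.938%, El-86: 50.062%

Writing the weighted mean with unknown fraction x of El-85:
84.96005·x + 85.93075·(1 − x) = 85.446
(84.96005 − 85.93075)·x = 85.446 − 85.93075
x = -0.48475 / -0.97070 = 0.49938 → 49.938% El-85, 50.062% El-86.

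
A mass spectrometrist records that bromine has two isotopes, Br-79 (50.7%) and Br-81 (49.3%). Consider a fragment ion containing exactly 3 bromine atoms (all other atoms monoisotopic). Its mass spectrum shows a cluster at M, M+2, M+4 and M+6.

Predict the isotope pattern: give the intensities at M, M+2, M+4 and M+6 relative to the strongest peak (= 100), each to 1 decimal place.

34.3 : 100.0 : 97.2 : 31.5

Expanding (0.507 + 0.493)^3:
P(M) = 0.507^3 = 0.130324
P(M+2) = 3 × 0.507^2 × 0.493^1 = 0.380175
P(M+4) = 3 × 0.507^1 × 0.493^2 = 0.369678
P(M+6) = 0.493^3 = 0.119823
The M+2 peak is largest (0.380175); scaling to 100 gives 34.3 : 100.0 : 97.2 : 31.5.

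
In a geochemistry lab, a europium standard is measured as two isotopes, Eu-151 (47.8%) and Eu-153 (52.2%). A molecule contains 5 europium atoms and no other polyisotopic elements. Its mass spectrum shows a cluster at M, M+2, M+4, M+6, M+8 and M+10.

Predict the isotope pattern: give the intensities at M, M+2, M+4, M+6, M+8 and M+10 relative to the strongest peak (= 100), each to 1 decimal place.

7.7 : 41.9 : 91.6 : 100.0 : 54.6 : 11.9

The 5 Eu atoms are independent, so intensities follow the terms of (0.478 + 0.522)^5.
P(M) = 0.478^5 = 0.024954
P(M+2) = 5 × 0.478^4 × 0.522^1 = 0.136255
P(M+4) = 10 × 0.478^3 × 0.522^2 = 0.297594
P(M+6) = 10 × 0.478^2 × 0.522^3 = 0.324988
P(M+8) = 5 × 0.478^1 × 0.522^4 = 0.177452
P(M+10) = 0.522^5 = 0.038757
The M+6 peak is largest (0.324988); scaling to 100 gives 7.7 : 41.9 : 91.6 : 100.0 : 54.6 : 11.9.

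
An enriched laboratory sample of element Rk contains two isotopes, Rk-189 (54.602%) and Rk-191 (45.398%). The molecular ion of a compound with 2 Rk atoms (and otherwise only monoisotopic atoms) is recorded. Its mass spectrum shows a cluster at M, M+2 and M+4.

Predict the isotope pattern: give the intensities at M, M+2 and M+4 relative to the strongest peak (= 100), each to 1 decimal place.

60.1 : 100.0 : 41.6

Expanding (0.54602 + 0.45398)^2:
P(M) = 0.54602^2 = 0.298138
P(M+2) = 2 × 0.54602^1 × 0.45398^1 = 0.495764
P(M+4) = 0.45398^2 = 0.206098
The M+2 peak is largest (0.495764); scaling to 100 gives 60.1 : 100.0 : 41.6.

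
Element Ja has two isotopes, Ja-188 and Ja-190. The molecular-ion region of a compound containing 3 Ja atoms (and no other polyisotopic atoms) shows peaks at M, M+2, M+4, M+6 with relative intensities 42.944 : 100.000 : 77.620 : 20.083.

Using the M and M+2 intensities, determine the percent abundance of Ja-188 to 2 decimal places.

56.30%

Let p = fractional abundance of Ja-188. I(M+2)/I(M) = [C(3,1)·p^2·(1−p)] / p^3 = 3·(1−p)/p = 100.000/42.944 = 2.3286
(1−p)/p = 2.3286/3 = 0.7762  ⇒  p = 1/(1 + 0.7762) = 0.5630
Ja-188: 56.30%, Ja-190: 43.70%.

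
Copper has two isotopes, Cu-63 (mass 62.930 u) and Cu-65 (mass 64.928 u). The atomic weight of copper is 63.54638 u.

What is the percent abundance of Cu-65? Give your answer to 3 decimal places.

Writing the weighted mean with unknown fraction x of Cu-63:
62.930·x + 64.928·(1 − x) = 63.54638
(62.930 − 64.928)·x = 63.54638 − 64.928
x = -1.38162 / -1.998 = 0.69150 → 69.150% Cu-63, 30.850% Cu-65.

30.850%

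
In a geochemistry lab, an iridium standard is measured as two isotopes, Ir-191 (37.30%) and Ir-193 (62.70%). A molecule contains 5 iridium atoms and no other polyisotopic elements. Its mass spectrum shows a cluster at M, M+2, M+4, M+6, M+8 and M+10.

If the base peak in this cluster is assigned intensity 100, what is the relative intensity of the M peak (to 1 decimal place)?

(0.3730 + 0.6270)^5 gives M 0.0072, M+2 0.0607, M+4 0.2040, M+6 0.3429, M+8 0.2882, M+10 0.0969; the largest is M+6.
P(M+6) = C(5,3) × 0.3730^2 × 0.6270^3 = 10 × 0.139129 × 0.24649188 = 0.342942 (base)
P(M) = C(5,0) × 0.3730^5 × 0.6270^0 = 1 × 0.00722012 × 1.0000 = 0.007220
Relative intensity = 0.007220 / 0.342942 × 100 = 2.1

2.1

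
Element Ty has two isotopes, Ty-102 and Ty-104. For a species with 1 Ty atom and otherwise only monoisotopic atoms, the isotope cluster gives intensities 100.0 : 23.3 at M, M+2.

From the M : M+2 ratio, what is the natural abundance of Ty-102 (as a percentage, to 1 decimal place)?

81.1%

Let p = fractional abundance of Ty-102. I(M+2)/I(M) = [C(1,1)·p^0·(1−p)] / p^1 = 1·(1−p)/p = 23.3/100.0 = 0.2330
(1−p)/p = 0.2330/1 = 0.2330  ⇒  p = 1/(1 + 0.2330) = 0.8110
Ty-102: 81.1%, Ty-104: 18.9%.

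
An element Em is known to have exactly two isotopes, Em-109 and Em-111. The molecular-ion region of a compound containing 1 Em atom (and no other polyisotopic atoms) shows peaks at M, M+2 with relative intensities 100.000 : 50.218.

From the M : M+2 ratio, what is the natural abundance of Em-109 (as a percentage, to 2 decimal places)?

66.57%

Let p = fractional abundance of Em-109. I(M+2)/I(M) = [C(1,1)·p^0·(1−p)] / p^1 = 1·(1−p)/p = 50.218/100.000 = 0.5022
(1−p)/p = 0.5022/1 = 0.5022  ⇒  p = 1/(1 + 0.5022) = 0.6657
Em-109: 66.57%, Em-111: 33.43%.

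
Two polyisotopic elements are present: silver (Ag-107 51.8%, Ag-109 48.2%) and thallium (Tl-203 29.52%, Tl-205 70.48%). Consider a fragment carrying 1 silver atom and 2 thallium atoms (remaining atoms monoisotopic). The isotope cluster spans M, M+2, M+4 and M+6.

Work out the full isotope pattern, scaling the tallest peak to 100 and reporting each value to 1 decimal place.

Silver pattern (n=1): 0.5180 : 0.4820
Thallium pattern (n=2): 0.08714304 : 0.41611392 : 0.49674304
Convolve the two distributions (both contribute in 2-u steps):
  M: 0.5180×0.08714304 = 0.045140
  M+2: 0.5180×0.41611392 + 0.4820×0.08714304 = 0.257550
  M+4: 0.5180×0.49674304 + 0.4820×0.41611392 = 0.457880
  M+6: 0.4820×0.49674304 = 0.239430
Scale to base peak (0.457880) = 100: 9.9 : 56.2 : 100.0 : 52.3

9.9 : 56.2 : 100.0 : 52.3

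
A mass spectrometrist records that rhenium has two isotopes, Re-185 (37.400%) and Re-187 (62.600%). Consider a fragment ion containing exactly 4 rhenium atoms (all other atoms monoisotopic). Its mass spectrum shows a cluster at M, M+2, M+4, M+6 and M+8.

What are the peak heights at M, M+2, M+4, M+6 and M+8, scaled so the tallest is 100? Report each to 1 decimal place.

5.3 : 35.7 : 89.6 : 100.0 : 41.8

Each Re atom is independently Re-185 (p = 0.37400) or Re-187 (q = 0.62600); the cluster is the binomial expansion (p + q)^4.
P(M) = 0.37400^4 = 0.019565
P(M+2) = 4 × 0.37400^3 × 0.62600^1 = 0.130993
P(M+4) = 6 × 0.37400^2 × 0.62600^2 = 0.328884
P(M+6) = 4 × 0.37400^1 × 0.62600^3 = 0.366990
P(M+8) = 0.62600^4 = 0.153567
The M+6 peak is largest (0.366990); scaling to 100 gives 5.3 : 35.7 : 89.6 : 100.0 : 41.8.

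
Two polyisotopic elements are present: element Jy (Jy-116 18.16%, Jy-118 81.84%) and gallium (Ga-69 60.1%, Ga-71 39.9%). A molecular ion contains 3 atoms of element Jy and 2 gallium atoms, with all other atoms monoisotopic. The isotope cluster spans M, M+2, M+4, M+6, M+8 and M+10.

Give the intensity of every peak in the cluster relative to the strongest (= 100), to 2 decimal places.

0.56 : 8.32 : 44.47 : 100.00 : 83.18 : 22.61

Element Jy pattern (n=3): 0.00598891 : 0.08096896 : 0.36489536 : 0.54814677
Gallium pattern (n=2): 0.361201 : 0.479598 : 0.159201
Convolve the two distributions (both contribute in 2-u steps):
  M: 0.00598891×0.361201 = 0.002163
  M+2: 0.00598891×0.479598 + 0.08096896×0.361201 = 0.032118
  M+4: 0.00598891×0.159201 + 0.08096896×0.479598 + 0.36489536×0.361201 = 0.171587
  M+6: 0.08096896×0.159201 + 0.36489536×0.479598 + 0.54814677×0.361201 = 0.385885
  M+8: 0.36489536×0.159201 + 0.54814677×0.479598 = 0.320982
  M+10: 0.54814677×0.159201 = 0.087266
Scale to base peak (0.385885) = 100: 0.56 : 8.32 : 44.47 : 100.00 : 83.18 : 22.61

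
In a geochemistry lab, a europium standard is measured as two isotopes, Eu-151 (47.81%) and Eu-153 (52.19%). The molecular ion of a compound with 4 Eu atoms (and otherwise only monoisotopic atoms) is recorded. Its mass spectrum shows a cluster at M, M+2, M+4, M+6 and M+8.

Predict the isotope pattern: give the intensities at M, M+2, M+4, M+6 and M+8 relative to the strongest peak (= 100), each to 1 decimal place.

Expanding (0.4781 + 0.5219)^4:
P(M) = 0.4781^4 = 0.052249
P(M+2) = 4 × 0.4781^3 × 0.5219^1 = 0.228141
P(M+4) = 6 × 0.4781^2 × 0.5219^2 = 0.373563
P(M+6) = 4 × 0.4781^1 × 0.5219^3 = 0.271857
P(M+8) = 0.5219^4 = 0.074191
The M+4 peak is largest (0.373563); scaling to 100 gives 14.0 : 61.1 : 100.0 : 72.8 : 19.9.

14.0 : 61.1 : 100.0 : 72.8 : 19.9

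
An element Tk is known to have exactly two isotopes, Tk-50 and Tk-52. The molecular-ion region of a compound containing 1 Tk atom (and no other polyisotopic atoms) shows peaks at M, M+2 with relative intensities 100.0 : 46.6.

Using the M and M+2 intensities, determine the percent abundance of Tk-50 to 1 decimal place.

If p is the fraction of Tk that is Tk-50, then I(M+2)/I(M) = [C(1,1)·p^0·(1−p)] / p^1 = 1·(1−p)/p = 46.6/100.0 = 0.4660
(1−p)/p = 0.4660/1 = 0.4660  ⇒  p = 1/(1 + 0.4660) = 0.6821
Tk-50: 68.2%, Tk-52: 31.8%.

68.2%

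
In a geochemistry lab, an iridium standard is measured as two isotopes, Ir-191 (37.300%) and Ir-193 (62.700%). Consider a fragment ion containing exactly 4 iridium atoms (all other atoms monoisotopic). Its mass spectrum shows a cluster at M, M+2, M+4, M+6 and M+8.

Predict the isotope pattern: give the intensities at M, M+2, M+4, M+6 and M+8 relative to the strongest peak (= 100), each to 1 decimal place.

5.3 : 35.4 : 89.2 : 100.0 : 42.0

Expanding (0.37300 + 0.62700)^4:
P(M) = 0.37300^4 = 0.019357
P(M+2) = 4 × 0.37300^3 × 0.62700^1 = 0.130153
P(M+4) = 6 × 0.37300^2 × 0.62700^2 = 0.328174
P(M+6) = 4 × 0.37300^1 × 0.62700^3 = 0.367766
P(M+8) = 0.62700^4 = 0.154550
The M+6 peak is largest (0.367766); scaling to 100 gives 5.3 : 35.4 : 89.2 : 100.0 : 42.0.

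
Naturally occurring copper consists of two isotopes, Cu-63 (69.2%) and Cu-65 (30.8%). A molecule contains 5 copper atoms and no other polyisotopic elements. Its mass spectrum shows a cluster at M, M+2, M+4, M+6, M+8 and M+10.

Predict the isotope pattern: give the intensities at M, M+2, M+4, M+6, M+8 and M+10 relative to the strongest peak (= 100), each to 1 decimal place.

Each Cu atom is independently Cu-63 (p = 0.692) or Cu-65 (q = 0.308); the cluster is the binomial expansion (p + q)^5.
P(M) = 0.692^5 = 0.158683
P(M+2) = 5 × 0.692^4 × 0.308^1 = 0.353139
P(M+4) = 10 × 0.692^3 × 0.308^2 = 0.314355
P(M+6) = 10 × 0.692^2 × 0.308^3 = 0.139915
P(M+8) = 5 × 0.692^1 × 0.308^4 = 0.031137
P(M+10) = 0.308^5 = 0.002772
The M+2 peak is largest (0.353139); scaling to 100 gives 44.9 : 100.0 : 89.0 : 39.6 : 8.8 : 0.8.

44.9 : 100.0 : 89.0 : 39.6 : 8.8 : 0.8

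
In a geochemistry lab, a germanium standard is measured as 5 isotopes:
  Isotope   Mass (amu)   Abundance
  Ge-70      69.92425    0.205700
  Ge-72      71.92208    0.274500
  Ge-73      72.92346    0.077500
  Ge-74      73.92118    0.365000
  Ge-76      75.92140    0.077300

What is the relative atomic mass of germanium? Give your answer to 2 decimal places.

Average mass = Σ (abundance × isotope mass) = 0.205700 × 69.92425 + 0.274500 × 71.92208 + 0.077500 × 72.92346 + 0.365000 × 73.92118 + 0.077300 × 75.92140
= 14.383418 + 19.742611 + 5.651568 + 26.981231 + 5.868724 = 72.627552 amu

72.63 amu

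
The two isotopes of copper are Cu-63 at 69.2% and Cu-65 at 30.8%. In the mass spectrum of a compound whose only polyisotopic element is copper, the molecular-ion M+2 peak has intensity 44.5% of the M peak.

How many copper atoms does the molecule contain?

The M+2/M ratio from n Cu atoms is n · q/p = n · 0.308/0.692.
n = 0.445 × 0.692/0.308 = 1.00 ≈ 1

1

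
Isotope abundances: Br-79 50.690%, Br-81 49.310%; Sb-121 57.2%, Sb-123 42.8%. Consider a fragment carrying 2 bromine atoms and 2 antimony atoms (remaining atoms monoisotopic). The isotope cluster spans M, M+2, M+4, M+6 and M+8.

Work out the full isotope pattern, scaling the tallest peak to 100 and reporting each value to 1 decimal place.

Bromine pattern (n=2): 0.25694761 : 0.49990478 : 0.24314761
Antimony pattern (n=2): 0.327184 : 0.489632 : 0.183184
Convolve the two distributions (both contribute in 2-u steps):
  M: 0.25694761×0.327184 = 0.084069
  M+2: 0.25694761×0.489632 + 0.49990478×0.327184 = 0.289371
  M+4: 0.25694761×0.183184 + 0.49990478×0.489632 + 0.24314761×0.327184 = 0.371392
  M+6: 0.49990478×0.183184 + 0.24314761×0.489632 = 0.210627
  M+8: 0.24314761×0.183184 = 0.044541
Scale to base peak (0.371392) = 100: 22.6 : 77.9 : 100.0 : 56.7 : 12.0

22.6 : 77.9 : 100.0 : 56.7 : 12.0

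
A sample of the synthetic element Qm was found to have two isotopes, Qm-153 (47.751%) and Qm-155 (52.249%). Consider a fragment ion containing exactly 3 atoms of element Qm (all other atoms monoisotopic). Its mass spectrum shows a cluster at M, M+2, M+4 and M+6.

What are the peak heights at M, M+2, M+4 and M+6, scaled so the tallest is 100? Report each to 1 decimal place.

27.8 : 91.4 : 100.0 : 36.5

Expanding (0.47751 + 0.52249)^3:
P(M) = 0.47751^3 = 0.108880
P(M+2) = 3 × 0.47751^2 × 0.52249^1 = 0.357408
P(M+4) = 3 × 0.47751^1 × 0.52249^2 = 0.391075
P(M+6) = 0.52249^3 = 0.142638
The M+4 peak is largest (0.391075); scaling to 100 gives 27.8 : 91.4 : 100.0 : 36.5.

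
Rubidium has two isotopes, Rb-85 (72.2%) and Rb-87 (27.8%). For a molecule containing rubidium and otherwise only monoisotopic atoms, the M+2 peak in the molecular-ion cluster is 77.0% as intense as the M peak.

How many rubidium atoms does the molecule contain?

2

For n independent Rb atoms, I(M+2)/I(M) = n · (abundance Rb-87) / (abundance Rb-85) = n · 0.278/0.722.
n = 0.770 × 0.722/0.278 = 2.00 ≈ 2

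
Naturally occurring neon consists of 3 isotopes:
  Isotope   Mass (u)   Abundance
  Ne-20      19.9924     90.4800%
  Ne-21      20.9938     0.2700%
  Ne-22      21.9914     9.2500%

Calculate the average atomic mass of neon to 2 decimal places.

Weight each isotope mass by its fractional abundance: 0.904800 × 19.9924 + 0.002700 × 20.9938 + 0.092500 × 21.9914
= 18.08912 + 0.05668 + 2.03420 = 20.18000 u

20.18 u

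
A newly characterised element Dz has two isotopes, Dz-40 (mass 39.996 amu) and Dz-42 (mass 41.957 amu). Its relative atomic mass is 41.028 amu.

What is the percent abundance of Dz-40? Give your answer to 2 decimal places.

Let x be the fractional abundance of Dz-40; then Dz-42 has abundance 1 − x.
39.996·x + 41.957·(1 − x) = 41.028
(39.996 − 41.957)·x = 41.028 − 41.957
x = -0.929 / -1.961 = 0.47374 → 47.37% Dz-40, 52.63% Dz-42.

47.37%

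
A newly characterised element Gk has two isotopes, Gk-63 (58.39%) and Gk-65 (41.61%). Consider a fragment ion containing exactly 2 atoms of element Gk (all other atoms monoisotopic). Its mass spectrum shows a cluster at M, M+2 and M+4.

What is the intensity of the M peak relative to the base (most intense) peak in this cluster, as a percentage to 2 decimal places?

Term probabilities: M 0.3409, M+2 0.4859, M+4 0.1731. Base peak = M+2.
P(M+2) = C(2,1) × 0.5839^1 × 0.4161^1 = 2 × 0.5839 × 0.4161 = 0.485922 (base)
P(M) = C(2,0) × 0.5839^2 × 0.4161^0 = 1 × 0.34093921 × 1.0000 = 0.340939
Relative intensity = 0.340939 / 0.485922 × 100 = 70.16

70.16%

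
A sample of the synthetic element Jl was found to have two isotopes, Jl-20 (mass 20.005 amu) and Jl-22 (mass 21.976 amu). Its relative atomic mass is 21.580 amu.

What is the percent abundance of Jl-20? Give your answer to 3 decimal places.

20.091%

With x = fraction of Jl-20 (so Jl-22 is 1 − x):
20.005·x + 21.976·(1 − x) = 21.580
(20.005 − 21.976)·x = 21.580 − 21.976
x = -0.396 / -1.971 = 0.20091 → 20.091% Jl-20, 79.909% Jl-22.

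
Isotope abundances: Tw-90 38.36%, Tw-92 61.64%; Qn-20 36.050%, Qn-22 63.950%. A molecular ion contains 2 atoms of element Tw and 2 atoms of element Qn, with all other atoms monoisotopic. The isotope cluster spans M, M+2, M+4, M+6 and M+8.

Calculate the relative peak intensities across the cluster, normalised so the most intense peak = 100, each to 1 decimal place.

5.2 : 35.1 : 88.9 : 100.0 : 42.2

Element Tw pattern (n=2): 0.14714896 : 0.47290208 : 0.37994896
Element Qn pattern (n=2): 0.12996025 : 0.4610795 : 0.40896025
Convolve the two distributions (both contribute in 2-u steps):
  M: 0.14714896×0.12996025 = 0.019124
  M+2: 0.14714896×0.4610795 + 0.47290208×0.12996025 = 0.129306
  M+4: 0.14714896×0.40896025 + 0.47290208×0.4610795 + 0.37994896×0.12996025 = 0.327602
  M+6: 0.47290208×0.40896025 + 0.37994896×0.4610795 = 0.368585
  M+8: 0.37994896×0.40896025 = 0.155384
Scale to base peak (0.368585) = 100: 5.2 : 35.1 : 88.9 : 100.0 : 42.2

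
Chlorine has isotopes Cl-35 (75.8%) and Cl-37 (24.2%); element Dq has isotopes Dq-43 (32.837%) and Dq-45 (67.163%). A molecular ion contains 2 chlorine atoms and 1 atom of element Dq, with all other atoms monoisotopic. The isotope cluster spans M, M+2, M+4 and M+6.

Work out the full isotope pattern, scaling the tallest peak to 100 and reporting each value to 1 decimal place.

37.3 : 100.0 : 52.5 : 7.8

Chlorine pattern (n=2): 0.574564 : 0.366872 : 0.058564
Element Dq pattern (n=1): 0.32837 : 0.67163
Convolve the two distributions (both contribute in 2-u steps):
  M: 0.574564×0.32837 = 0.188670
  M+2: 0.574564×0.67163 + 0.366872×0.32837 = 0.506364
  M+4: 0.366872×0.67163 + 0.058564×0.32837 = 0.265633
  M+6: 0.058564×0.67163 = 0.039333
Scale to base peak (0.506364) = 100: 37.3 : 100.0 : 52.5 : 7.8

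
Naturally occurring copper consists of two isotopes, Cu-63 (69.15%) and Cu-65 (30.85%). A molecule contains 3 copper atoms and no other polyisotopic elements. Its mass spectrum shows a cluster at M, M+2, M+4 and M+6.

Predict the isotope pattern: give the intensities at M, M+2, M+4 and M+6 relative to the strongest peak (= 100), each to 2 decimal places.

Expanding (0.6915 + 0.3085)^3:
P(M) = 0.6915^3 = 0.330656
P(M+2) = 3 × 0.6915^2 × 0.3085^1 = 0.442548
P(M+4) = 3 × 0.6915^1 × 0.3085^2 = 0.197435
P(M+6) = 0.3085^3 = 0.029361
The M+2 peak is largest (0.442548); scaling to 100 gives 74.72 : 100.00 : 44.61 : 6.63.

74.72 : 100.00 : 44.61 : 6.63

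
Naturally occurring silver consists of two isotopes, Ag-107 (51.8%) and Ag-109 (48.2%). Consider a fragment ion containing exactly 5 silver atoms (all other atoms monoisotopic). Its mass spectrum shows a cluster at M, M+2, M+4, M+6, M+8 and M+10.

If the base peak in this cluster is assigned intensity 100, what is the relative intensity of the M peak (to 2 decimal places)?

(0.518 + 0.482)^5 gives M 0.0373, M+2 0.1735, M+4 0.3229, M+6 0.3005, M+8 0.1398, M+10 0.0260; the largest is M+4.
P(M+4) = C(5,2) × 0.518^3 × 0.482^2 = 10 × 0.13899183 × 0.232324 = 0.322911 (base)
P(M) = C(5,0) × 0.518^5 × 0.482^0 = 1 × 0.03729484 × 1.0000 = 0.037295
Relative intensity = 0.037295 / 0.322911 × 100 = 11.55

11.55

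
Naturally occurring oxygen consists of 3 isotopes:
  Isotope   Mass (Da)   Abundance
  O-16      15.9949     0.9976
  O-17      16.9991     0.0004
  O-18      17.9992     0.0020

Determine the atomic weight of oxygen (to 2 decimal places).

The abundance-weighted mean is 0.9976 × 15.9949 + 0.0004 × 16.9991 + 0.0020 × 17.9992
= 15.95651 + 0.00680 + 0.03600 = 15.99931 Da

16.00 Da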